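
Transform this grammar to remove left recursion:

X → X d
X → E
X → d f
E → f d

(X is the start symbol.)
X → E X'
X → d f X'
X' → d X'
X' → ε
E → f d

X is directly left-recursive. The standard transformation for
  A → A α₁ | ... | A α_m | β₁ | ... | β_n
is
  A  → β₁ A' | ... | β_n A'
  A' → α₁ A' | ... | α_m A' | ε

X → E becomes X → E X'
X → d f becomes X → d f X'
X → X d becomes X' → d X'
Add X' → ε

Productions for other non-terminals are unchanged:
  E → f d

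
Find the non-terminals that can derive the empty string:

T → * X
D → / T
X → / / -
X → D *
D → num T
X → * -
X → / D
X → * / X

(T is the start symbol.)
A non-terminal is nullable if it can derive ε (the empty string): either it has an ε-production, or it has a production whose right-hand side consists entirely of nullable non-terminals.

There are no ε-productions, so no non-terminal can derive ε.
No non-terminals are nullable.

Answer: None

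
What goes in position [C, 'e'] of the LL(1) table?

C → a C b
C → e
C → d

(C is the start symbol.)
C → e

To find M[C, 'e'], we find productions for C where 'e' is in the predict set (PREDICT(N → α) = (FIRST(α) \ {ε}) ∪ (FOLLOW(N) if α ⇒* ε)).

C → a C b: PREDICT = { 'a' }
C → e: PREDICT = { 'e' }
  'e' is in predict set, so this production goes in M[C, 'e']
C → d: PREDICT = { 'd' }

M[C, 'e'] = C → e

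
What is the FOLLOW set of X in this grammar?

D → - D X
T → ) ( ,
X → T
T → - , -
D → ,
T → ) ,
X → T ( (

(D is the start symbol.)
{ $, ')', '-' }

To compute FOLLOW(X), find every occurrence of X on a right-hand side N → α X β: add FIRST(β) \ {ε}, and if β is empty or nullable also add FOLLOW(N). Iterate to a fixed point.

In D → - D X: X is at the end, add FOLLOW(D)

The FOLLOW sets referred to above (computed the same way, to a fixed point):
  FOLLOW(D) = { $, ')', '-' }

Taking the union: FOLLOW(X) = { $, ')', '-' }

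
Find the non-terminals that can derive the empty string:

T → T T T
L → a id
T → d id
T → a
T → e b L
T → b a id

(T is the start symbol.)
None

A non-terminal is nullable if it can derive ε (the empty string): either it has an ε-production, or it has a production whose right-hand side consists entirely of nullable non-terminals.

There are no ε-productions, so no non-terminal can derive ε.
No non-terminals are nullable.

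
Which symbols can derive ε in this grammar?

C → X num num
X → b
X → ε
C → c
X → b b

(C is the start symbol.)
{ 'X' }

ε-productions: X → ε
So X is immediately nullable.
No further non-terminal can be added: every production for the remaining non-terminals contains a terminal or a non-nullable non-terminal.
Nullable = { 'X' }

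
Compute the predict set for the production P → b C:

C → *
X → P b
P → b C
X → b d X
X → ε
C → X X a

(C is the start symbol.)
PREDICT(P → b C) = (FIRST(RHS) \ {ε}) ∪ (FOLLOW(P) if ε ∈ FIRST(RHS), i.e. RHS ⇒* ε)
FIRST(b C) = { 'b' }
ε ∉ FIRST(b C), so FOLLOW(P) is not added.
PREDICT(P → b C) = { 'b' }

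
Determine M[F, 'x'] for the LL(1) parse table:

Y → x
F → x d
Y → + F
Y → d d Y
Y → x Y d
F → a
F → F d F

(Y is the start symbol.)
F → x d, F → F d F

To find M[F, 'x'], we find productions for F where 'x' is in the predict set (PREDICT(N → α) = (FIRST(α) \ {ε}) ∪ (FOLLOW(N) if α ⇒* ε)).

Relevant sets:
  FIRST(F) = { 'a', 'x' }

F → x d: PREDICT = { 'x' }
  'x' is in predict set, so this production goes in M[F, 'x']
F → a: PREDICT = { 'a' }
F → F d F: PREDICT = { 'a', 'x' }
  'x' is in predict set, so this production goes in M[F, 'x']

M[F, 'x'] = F → x d, F → F d F  (a multiply-defined cell — the grammar is not LL(1))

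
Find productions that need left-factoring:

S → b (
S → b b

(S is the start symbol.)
Yes, S has productions with common prefix 'b'

Left-factoring is needed when two productions for the same non-terminal
share a common prefix on the right-hand side.

Productions for S:
  S → b (
  S → b b

Found common prefix 'b' in productions for S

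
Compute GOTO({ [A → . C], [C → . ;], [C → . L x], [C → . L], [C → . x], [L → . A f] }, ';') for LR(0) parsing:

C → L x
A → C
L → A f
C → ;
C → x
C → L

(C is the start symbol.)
GOTO(I, ';') = CLOSURE({ [A → αX.β] : [A → α.Xβ] ∈ I, X = ';' })

Items with dot before ';', with the dot advanced:
  [C → . ;] → [C → ; .]
Closure adds nothing (no advanced item has the dot before a non-terminal).

GOTO = { [C → ; .] }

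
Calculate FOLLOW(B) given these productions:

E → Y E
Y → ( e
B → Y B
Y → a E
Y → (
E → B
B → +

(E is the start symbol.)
{ $, '(', '+', 'a' }

To compute FOLLOW(B), find every occurrence of B on a right-hand side N → α B β: add FIRST(β) \ {ε}, and if β is empty or nullable also add FOLLOW(N). Iterate to a fixed point.

In B → Y B: B is at the end; this adds FOLLOW(B) to itself — nothing new
In E → B: B is at the end, add FOLLOW(E)

The FOLLOW sets referred to above (computed the same way, to a fixed point):
  FOLLOW(E) = { $, '(', '+', 'a' }

Taking the union: FOLLOW(B) = { $, '(', '+', 'a' }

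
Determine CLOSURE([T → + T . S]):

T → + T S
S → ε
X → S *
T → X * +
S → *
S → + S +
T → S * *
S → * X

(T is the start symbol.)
Start with: [T → + T . S]
  [T → + T . S] has the dot before S: add [S → .], [S → . *], [S → . + S +], [S → . * X]
No further items can be added.

CLOSURE = { [S → . * X], [S → . *], [S → . + S +], [S → .], [T → + T . S] }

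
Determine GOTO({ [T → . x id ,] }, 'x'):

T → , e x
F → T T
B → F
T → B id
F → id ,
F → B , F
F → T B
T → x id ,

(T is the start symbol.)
{ [T → x . id ,] }

GOTO(I, 'x') = CLOSURE({ [A → αX.β] : [A → α.Xβ] ∈ I, X = 'x' })

Items with dot before 'x', with the dot advanced:
  [T → . x id ,] → [T → x . id ,]
Closure adds nothing (no advanced item has the dot before a non-terminal).

GOTO = { [T → x . id ,] }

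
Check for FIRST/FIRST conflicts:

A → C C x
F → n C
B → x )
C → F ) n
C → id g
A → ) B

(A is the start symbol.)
FIRST sets of the non-terminals at (or reachable through a nullable prefix from) the front of some alternative:
  FIRST(C) = { 'id', 'n' }
  FIRST(F) = { 'n' }

Productions for A:
  A → C C x: FIRST = { 'id', 'n' }
  A → ) B: FIRST = { ')' }
Productions for C:
  C → F ) n: FIRST = { 'n' }
  C → id g: FIRST = { 'id' }
F, B have only one production, so no FIRST/FIRST conflict is possible there.

All alternatives of each non-terminal have pairwise disjoint FIRST sets.

Answer: No FIRST/FIRST conflicts.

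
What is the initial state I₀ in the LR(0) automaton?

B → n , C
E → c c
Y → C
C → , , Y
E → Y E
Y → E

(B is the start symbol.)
{ [B → . n , C], [B' → . B] }

First, augment the grammar with B' → B
I₀ = CLOSURE({ [B' → . B] }):
  [B' → . B] has the dot before B: add [B → . n , C]
No further items can be added.

I₀ = { [B → . n , C], [B' → . B] }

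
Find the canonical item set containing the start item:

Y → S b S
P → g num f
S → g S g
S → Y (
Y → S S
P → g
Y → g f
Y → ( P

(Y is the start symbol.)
First, augment the grammar with Y' → Y
I₀ = CLOSURE({ [Y' → . Y] }):
  [Y' → . Y] has the dot before Y: add [Y → . S b S], [Y → . S S], [Y → . g f], [Y → . ( P]
  [Y → . S b S] has the dot before S: add [S → . g S g], [S → . Y (]
No further items can be added.

I₀ = { [S → . Y (], [S → . g S g], [Y → . ( P], [Y → . S S], [Y → . S b S], [Y → . g f], [Y' → . Y] }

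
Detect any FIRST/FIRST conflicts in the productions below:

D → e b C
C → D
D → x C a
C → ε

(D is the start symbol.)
A FIRST/FIRST conflict occurs when two productions N → α and N → β for the same non-terminal have FIRST(α) ∩ FIRST(β) ≠ ∅ (with ε ∈ FIRST of a nullable right-hand side, so two nullable alternatives also conflict).

FIRST sets of the non-terminals at (or reachable through a nullable prefix from) the front of some alternative:
  FIRST(D) = { 'e', 'x' }

Productions for D:
  D → e b C: FIRST = { 'e' }
  D → x C a: FIRST = { 'x' }
Productions for C:
  C → D: FIRST = { 'e', 'x' }
  C → ε: FIRST = { ε }

All alternatives of each non-terminal have pairwise disjoint FIRST sets.

Answer: No FIRST/FIRST conflicts.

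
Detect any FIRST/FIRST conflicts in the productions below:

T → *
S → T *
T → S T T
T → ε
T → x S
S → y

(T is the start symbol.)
A FIRST/FIRST conflict occurs when two productions N → α and N → β for the same non-terminal have FIRST(α) ∩ FIRST(β) ≠ ∅ (with ε ∈ FIRST of a nullable right-hand side, so two nullable alternatives also conflict).

FIRST sets of the non-terminals at (or reachable through a nullable prefix from) the front of some alternative:
  FIRST(S) = { '*', 'x', 'y' }
  FIRST(T) = { '*', 'x', 'y', ε }

Productions for T:
  T → *: FIRST = { '*' }
  T → S T T: FIRST = { '*', 'x', 'y' }
  T → ε: FIRST = { ε }
  T → x S: FIRST = { 'x' }
Productions for S:
  S → T *: FIRST = { '*', 'x', 'y' }
  S → y: FIRST = { 'y' }

Conflict for T: T → * and T → S T T
  Overlap: { '*' }
Conflict for T: T → S T T and T → x S
  Overlap: { 'x' }
Conflict for S: S → T * and S → y
  Overlap: { 'y' }

Answer: Yes. T → '*' / T → S T T on { '*' }; T → S T T / T → x S on { 'x' }; S → T '*' / S → y on { 'y' }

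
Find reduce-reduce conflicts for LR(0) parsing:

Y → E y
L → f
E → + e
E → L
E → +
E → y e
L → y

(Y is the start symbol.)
Augment with Y' → Y and build the canonical LR(0) collection (I0 = CLOSURE({[Y' → . Y]}), then GOTO on every symbol after a dot until no new states appear). It has 10 states:
  I0: { [E → . + e], [E → . +], [E → . L], [E → . y e], [L → . f], [L → . y], [Y → . E y], [Y' → . Y] }  — shift
  I1: { [E → + . e], [E → + .] }  — shift, reduce
  I2: { [Y → E . y] }  — shift
  I3: { [E → L .] }  — reduce
  I4: { [Y' → Y .] }  — accept
  I5: { [L → f .] }  — reduce
  I6: { [E → y . e], [L → y .] }  — shift, reduce
  I7: { [E → y e .] }  — reduce
  I8: { [Y → E y .] }  — reduce
  I9: { [E → + e .] }  — reduce

No state contains more than one complete item.

Answer: No reduce-reduce conflicts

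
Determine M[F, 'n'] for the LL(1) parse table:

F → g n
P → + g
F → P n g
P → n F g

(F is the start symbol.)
F → P n g

To find M[F, 'n'], we find productions for F where 'n' is in the predict set (PREDICT(N → α) = (FIRST(α) \ {ε}) ∪ (FOLLOW(N) if α ⇒* ε)).

Relevant sets:
  FIRST(P) = { '+', 'n' }

F → g n: PREDICT = { 'g' }
F → P n g: PREDICT = { '+', 'n' }
  'n' is in predict set, so this production goes in M[F, 'n']

M[F, 'n'] = F → P n g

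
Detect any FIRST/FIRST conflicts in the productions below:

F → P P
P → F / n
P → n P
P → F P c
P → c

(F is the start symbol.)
Yes. P → F '/' n / P → n P on { 'n' }; P → F '/' n / P → F P c on { 'c', 'n' }; P → F '/' n / P → c on { 'c' }; P → n P / P → F P c on { 'n' }; P → F P c / P → c on { 'c' }

A FIRST/FIRST conflict occurs when two productions N → α and N → β for the same non-terminal have FIRST(α) ∩ FIRST(β) ≠ ∅ (with ε ∈ FIRST of a nullable right-hand side, so two nullable alternatives also conflict).

FIRST sets of the non-terminals at (or reachable through a nullable prefix from) the front of some alternative:
  FIRST(F) = { 'c', 'n' }

Productions for P:
  P → F / n: FIRST = { 'c', 'n' }
  P → n P: FIRST = { 'n' }
  P → F P c: FIRST = { 'c', 'n' }
  P → c: FIRST = { 'c' }
F has only one production, so no FIRST/FIRST conflict is possible there.

Conflict for P: P → F / n and P → n P
  Overlap: { 'n' }
Conflict for P: P → F / n and P → F P c
  Overlap: { 'c', 'n' }
Conflict for P: P → F / n and P → c
  Overlap: { 'c' }
Conflict for P: P → n P and P → F P c
  Overlap: { 'n' }
Conflict for P: P → F P c and P → c
  Overlap: { 'c' }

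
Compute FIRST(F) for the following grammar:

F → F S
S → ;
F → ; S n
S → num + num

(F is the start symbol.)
{ ';' }

From F → F S:
  - F is the symbol being defined: contributes nothing new
    F is not nullable, so stop
From F → ; S n:
  - ';' is a terminal: add ';' and stop

Collecting: FIRST(F) = { ';' }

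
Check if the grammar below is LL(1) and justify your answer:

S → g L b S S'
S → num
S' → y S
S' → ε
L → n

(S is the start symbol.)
No. Predict set conflict for S': { 'y' }

A grammar is LL(1) if for each non-terminal N with multiple productions, the predict sets of those productions are pairwise disjoint, where PREDICT(N → α) = (FIRST(α) \ {ε}) ∪ (FOLLOW(N) if α ⇒* ε).

Relevant sets:
  FOLLOW(S') = { $, 'y' }

For S:
  PREDICT(S → g L b S S') = { 'g' }
  PREDICT(S → num) = { 'num' }
For S':
  PREDICT(S' → y S) = { 'y' }
  PREDICT(S' → ε) = { $, 'y' }
L has a single production, so nothing to check there.

Conflict found: Predict set conflict for S': { 'y' }
The grammar is NOT LL(1).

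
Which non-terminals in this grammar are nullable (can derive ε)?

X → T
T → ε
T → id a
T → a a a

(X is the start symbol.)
ε-productions: T → ε
So T is immediately nullable.
X → T: every symbol on the right is nullable, so X is nullable too.
Every non-terminal is now nullable.
Nullable = { 'T', 'X' }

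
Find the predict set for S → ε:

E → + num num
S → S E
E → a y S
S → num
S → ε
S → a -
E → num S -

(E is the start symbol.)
PREDICT(S → ε) = (FIRST(RHS) \ {ε}) ∪ (FOLLOW(S) if ε ∈ FIRST(RHS), i.e. RHS ⇒* ε)
The right-hand side is ε (FIRST(ε) = { ε }), so the predict set is FOLLOW(S) = { $, '+', '-', 'a', 'num' }
PREDICT(S → ε) = { $, '+', '-', 'a', 'num' }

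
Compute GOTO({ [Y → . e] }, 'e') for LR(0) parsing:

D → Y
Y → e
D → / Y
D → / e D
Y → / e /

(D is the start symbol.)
{ [Y → e .] }

GOTO(I, 'e') = CLOSURE({ [A → αX.β] : [A → α.Xβ] ∈ I, X = 'e' })

Items with dot before 'e', with the dot advanced:
  [Y → . e] → [Y → e .]
Closure adds nothing (no advanced item has the dot before a non-terminal).

GOTO = { [Y → e .] }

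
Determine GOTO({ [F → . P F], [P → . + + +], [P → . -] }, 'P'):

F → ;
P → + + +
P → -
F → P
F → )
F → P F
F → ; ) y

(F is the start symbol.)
{ [F → . )], [F → . ; ) y], [F → . ;], [F → . P F], [F → . P], [F → P . F], [P → . + + +], [P → . -] }

GOTO(I, 'P') = CLOSURE({ [A → αX.β] : [A → α.Xβ] ∈ I, X = 'P' })

Items with dot before 'P', with the dot advanced:
  [F → . P F] → [F → P . F]
Closure of the advanced items:
  [F → P . F] has the dot before F: add [F → . ;], [F → . P], [F → . )], [F → . P F], [F → . ; ) y]
  [F → . P] has the dot before P: add [P → . + + +], [P → . -]

GOTO = { [F → . )], [F → . ; ) y], [F → . ;], [F → . P F], [F → . P], [F → P . F], [P → . + + +], [P → . -] }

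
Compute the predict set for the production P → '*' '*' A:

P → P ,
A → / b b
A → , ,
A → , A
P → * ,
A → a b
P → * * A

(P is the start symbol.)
{ '*' }

PREDICT(P → '*' '*' A) = (FIRST(RHS) \ {ε}) ∪ (FOLLOW(P) if ε ∈ FIRST(RHS), i.e. RHS ⇒* ε)
FIRST('*' '*' A) = { '*' }
ε ∉ FIRST('*' '*' A), so FOLLOW(P) is not added.
PREDICT(P → '*' '*' A) = { '*' }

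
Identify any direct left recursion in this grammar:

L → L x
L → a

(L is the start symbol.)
Direct left recursion occurs when N → N α for some non-terminal N (the right-hand side begins with the left-hand side itself).

L → L x: LEFT RECURSIVE (starts with L)
L → a: starts with a

The grammar has direct left recursion on: L.

Answer: Yes, L is left-recursive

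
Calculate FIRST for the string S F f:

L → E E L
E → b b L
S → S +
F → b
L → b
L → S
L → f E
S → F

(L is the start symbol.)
{ 'b' }

FIRST sets of the non-terminals involved (from the grammar, by fixed-point iteration):
  FIRST(S) = { 'b' }

To compute FIRST(S F f), process the symbols left to right:
Symbol S is a non-terminal. Add FIRST(S) \ {ε} = { 'b' }
S is not nullable (ε ∉ FIRST(S)), so stop here.
FIRST(S F f) = { 'b' }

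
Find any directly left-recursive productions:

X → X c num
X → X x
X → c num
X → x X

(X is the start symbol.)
X → X c num: LEFT RECURSIVE (starts with X)
X → X x: LEFT RECURSIVE (starts with X)
X → c num: starts with c
X → x X: starts with x

The grammar has direct left recursion on: X.

Answer: Yes, X is left-recursive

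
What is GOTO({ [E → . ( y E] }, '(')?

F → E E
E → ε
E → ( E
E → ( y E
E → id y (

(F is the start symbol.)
GOTO(I, '(') = CLOSURE({ [A → αX.β] : [A → α.Xβ] ∈ I, X = '(' })

Items with dot before '(', with the dot advanced:
  [E → . ( y E] → [E → ( . y E]
Closure adds nothing (no advanced item has the dot before a non-terminal).

GOTO = { [E → ( . y E] }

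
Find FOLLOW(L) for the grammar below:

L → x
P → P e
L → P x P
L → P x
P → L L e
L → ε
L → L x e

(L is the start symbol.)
L is the start symbol, so $ ∈ FOLLOW(L).
In P → L L e: L is followed by L e, add FIRST(L e) \ {ε} = { 'e', 'x' }
In P → L L e: L is followed by e, add FIRST(e) \ {ε} = { 'e' }
In L → L x e: L is followed by x e, add FIRST(x e) \ {ε} = { 'x' }

Taking the union: FOLLOW(L) = { $, 'e', 'x' }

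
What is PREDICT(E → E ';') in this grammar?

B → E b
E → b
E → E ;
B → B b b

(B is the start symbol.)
PREDICT(E → E ';') = (FIRST(RHS) \ {ε}) ∪ (FOLLOW(E) if ε ∈ FIRST(RHS), i.e. RHS ⇒* ε)
FIRST(E) = { 'b' }
FIRST(E ';') = { 'b' }
ε ∉ FIRST(E ';'), so FOLLOW(E) is not added.
PREDICT(E → E ';') = { 'b' }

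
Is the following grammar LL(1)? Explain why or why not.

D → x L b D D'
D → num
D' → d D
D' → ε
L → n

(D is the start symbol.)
No. Predict set conflict for D': { 'd' }

A grammar is LL(1) if for each non-terminal N with multiple productions, the predict sets of those productions are pairwise disjoint, where PREDICT(N → α) = (FIRST(α) \ {ε}) ∪ (FOLLOW(N) if α ⇒* ε).

Relevant sets:
  FOLLOW(D') = { $, 'd' }

For D:
  PREDICT(D → x L b D D') = { 'x' }
  PREDICT(D → num) = { 'num' }
For D':
  PREDICT(D' → d D) = { 'd' }
  PREDICT(D' → ε) = { $, 'd' }
L has a single production, so nothing to check there.

Conflict found: Predict set conflict for D': { 'd' }
The grammar is NOT LL(1).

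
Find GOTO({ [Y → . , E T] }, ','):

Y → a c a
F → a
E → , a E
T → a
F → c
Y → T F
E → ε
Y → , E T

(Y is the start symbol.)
{ [E → . , a E], [E → .], [Y → , . E T] }

GOTO(I, ',') = CLOSURE({ [A → αX.β] : [A → α.Xβ] ∈ I, X = ',' })

Items with dot before ',', with the dot advanced:
  [Y → . , E T] → [Y → , . E T]
Closure of the advanced items:
  [Y → , . E T] has the dot before E: add [E → . , a E], [E → .]

GOTO = { [E → . , a E], [E → .], [Y → , . E T] }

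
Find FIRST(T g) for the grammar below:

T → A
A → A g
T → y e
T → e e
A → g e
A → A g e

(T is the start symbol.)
FIRST sets of the non-terminals involved (from the grammar, by fixed-point iteration):
  FIRST(T) = { 'e', 'g', 'y' }

To compute FIRST(T g), process the symbols left to right:
Symbol T is a non-terminal. Add FIRST(T) \ {ε} = { 'e', 'g', 'y' }
T is not nullable (ε ∉ FIRST(T)), so stop here.
FIRST(T g) = { 'e', 'g', 'y' }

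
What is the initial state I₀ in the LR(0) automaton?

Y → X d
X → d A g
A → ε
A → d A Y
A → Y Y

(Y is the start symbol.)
{ [X → . d A g], [Y → . X d], [Y' → . Y] }

First, augment the grammar with Y' → Y
I₀ = CLOSURE({ [Y' → . Y] }):
  [Y' → . Y] has the dot before Y: add [Y → . X d]
  [Y → . X d] has the dot before X: add [X → . d A g]
No further items can be added.

I₀ = { [X → . d A g], [Y → . X d], [Y' → . Y] }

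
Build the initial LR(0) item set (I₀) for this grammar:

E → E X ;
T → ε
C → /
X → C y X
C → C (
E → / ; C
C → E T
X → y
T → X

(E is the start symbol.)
{ [E → . / ; C], [E → . E X ;], [E' → . E] }

First, augment the grammar with E' → E
I₀ = CLOSURE({ [E' → . E] }):
  [E' → . E] has the dot before E: add [E → . E X ;], [E → . / ; C]
No further items can be added.

I₀ = { [E → . / ; C], [E → . E X ;], [E' → . E] }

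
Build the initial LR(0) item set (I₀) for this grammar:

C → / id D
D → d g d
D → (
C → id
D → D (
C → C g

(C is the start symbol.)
First, augment the grammar with C' → C
I₀ = CLOSURE({ [C' → . C] }):
  [C' → . C] has the dot before C: add [C → . / id D], [C → . id], [C → . C g]
No further items can be added.

I₀ = { [C → . / id D], [C → . C g], [C → . id], [C' → . C] }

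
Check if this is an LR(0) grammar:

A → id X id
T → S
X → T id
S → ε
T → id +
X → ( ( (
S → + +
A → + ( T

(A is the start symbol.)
No. Shift-reduce conflict between [S → .] and [S → . + +]

A grammar is LR(0) if no state in the canonical LR(0) collection has:
  - both a shift item (dot before a terminal) and a complete item (shift-reduce conflict), or
  - two or more complete items (reduce-reduce conflict; the accept item [A' → A .] counts as a complete item here).

Augment with A' → A and build the canonical LR(0) collection (I0 = CLOSURE({[A' → . A]}), then GOTO on every symbol after a dot until no new states appear). It has 18 states:
  I0: { [A → . + ( T], [A → . id X id], [A' → . A] }  — shift
  I1: { [A → + . ( T] }  — shift
  I2: { [A' → A .] }  — accept
  I3: { [A → id . X id], [S → . + +], [S → .], [T → . S], [T → . id +], [X → . ( ( (], [X → . T id] }  — shift, reduce
  I4: { [X → ( . ( (] }  — shift
  I5: { [S → + . +] }  — shift
  I6: { [T → S .] }  — reduce
  I7: { [X → T . id] }  — shift
  I8: { [A → id X . id] }  — shift
  I9: { [T → id . +] }  — shift
  I10: { [T → id + .] }  — reduce
  I11: { [A → id X id .] }  — reduce
  I12: { [X → T id .] }  — reduce
  I13: { [S → + + .] }  — reduce
  I14: { [X → ( ( . (] }  — shift
  I15: { [X → ( ( ( .] }  — reduce
  I16: { [A → + ( . T], [S → . + +], [S → .], [T → . S], [T → . id +] }  — shift, reduce
  I17: { [A → + ( T .] }  — reduce

Conflict in state I3:
  Shift-reduce conflict between [S → .] and [S → . + +]
So the grammar is NOT LR(0).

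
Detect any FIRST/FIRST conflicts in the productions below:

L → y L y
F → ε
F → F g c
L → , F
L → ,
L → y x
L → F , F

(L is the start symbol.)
FIRST sets of the non-terminals at (or reachable through a nullable prefix from) the front of some alternative:
  FIRST(F) = { 'g', ε }

Productions for L:
  L → y L y: FIRST = { 'y' }
  L → , F: FIRST = { ',' }
  L → ,: FIRST = { ',' }
  L → y x: FIRST = { 'y' }
  L → F , F: FIRST = { ',', 'g' }
Productions for F:
  F → ε: FIRST = { ε }
  F → F g c: FIRST = { 'g' }

Conflict for L: L → y L y and L → y x
  Overlap: { 'y' }
Conflict for L: L → , F and L → ,
  Overlap: { ',' }
Conflict for L: L → , F and L → F , F
  Overlap: { ',' }
Conflict for L: L → , and L → F , F
  Overlap: { ',' }

Answer: Yes. L → y L y / L → y x on { 'y' }; L → ',' F / L → ',' on { ',' }; L → ',' F / L → F ',' F on { ',' }; L → ',' / L → F ',' F on { ',' }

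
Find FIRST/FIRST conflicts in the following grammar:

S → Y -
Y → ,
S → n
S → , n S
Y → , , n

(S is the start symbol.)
Yes. S → Y '-' / S → ',' n S on { ',' }; Y → ',' / Y → ',' ',' n on { ',' }

A FIRST/FIRST conflict occurs when two productions N → α and N → β for the same non-terminal have FIRST(α) ∩ FIRST(β) ≠ ∅ (with ε ∈ FIRST of a nullable right-hand side, so two nullable alternatives also conflict).

FIRST sets of the non-terminals at (or reachable through a nullable prefix from) the front of some alternative:
  FIRST(Y) = { ',' }

Productions for S:
  S → Y -: FIRST = { ',' }
  S → n: FIRST = { 'n' }
  S → , n S: FIRST = { ',' }
Productions for Y:
  Y → ,: FIRST = { ',' }
  Y → , , n: FIRST = { ',' }

Conflict for S: S → Y - and S → , n S
  Overlap: { ',' }
Conflict for Y: Y → , and Y → , , n
  Overlap: { ',' }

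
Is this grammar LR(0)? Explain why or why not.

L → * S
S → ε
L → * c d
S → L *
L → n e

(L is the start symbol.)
Augment with L' → L and build the canonical LR(0) collection (I0 = CLOSURE({[L' → . L]}), then GOTO on every symbol after a dot until no new states appear). It has 10 states:
  I0: { [L → . * S], [L → . * c d], [L → . n e], [L' → . L] }  — shift
  I1: { [L → * . S], [L → * . c d], [L → . * S], [L → . * c d], [L → . n e], [S → . L *], [S → .] }  — shift, reduce
  I2: { [L' → L .] }  — accept
  I3: { [L → n . e] }  — shift
  I4: { [L → n e .] }  — reduce
  I5: { [S → L . *] }  — shift
  I6: { [L → * S .] }  — reduce
  I7: { [L → * c . d] }  — shift
  I8: { [L → * c d .] }  — reduce
  I9: { [S → L * .] }  — reduce

Conflict in state I1:
  Shift-reduce conflict between [S → .] and [L → . * S]
So the grammar is NOT LR(0).

Answer: No. Shift-reduce conflict between [S → .] and [L → . * S]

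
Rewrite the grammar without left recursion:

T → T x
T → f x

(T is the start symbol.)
T → f x T'
T' → x T'
T' → ε

T is directly left-recursive. The standard transformation for
  A → A α₁ | ... | A α_m | β₁ | ... | β_n
is
  A  → β₁ A' | ... | β_n A'
  A' → α₁ A' | ... | α_m A' | ε

T → f x becomes T → f x T'
T → T x becomes T' → x T'
Add T' → ε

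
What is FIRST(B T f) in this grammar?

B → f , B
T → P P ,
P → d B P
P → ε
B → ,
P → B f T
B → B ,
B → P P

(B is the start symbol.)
{ ',', 'd', 'f' }

FIRST sets of the non-terminals involved (from the grammar, by fixed-point iteration):
  FIRST(B) = { ',', 'd', 'f', ε }
  FIRST(T) = { ',', 'd', 'f' }

To compute FIRST(B T f), process the symbols left to right:
Symbol B is a non-terminal. Add FIRST(B) \ {ε} = { ',', 'd', 'f' }
B is nullable (ε ∈ FIRST(B)), continue to the next symbol.
Symbol T is a non-terminal. Add FIRST(T) \ {ε} = { ',', 'd', 'f' }
T is not nullable (ε ∉ FIRST(T)), so stop here.
FIRST(B T f) = { ',', 'd', 'f' }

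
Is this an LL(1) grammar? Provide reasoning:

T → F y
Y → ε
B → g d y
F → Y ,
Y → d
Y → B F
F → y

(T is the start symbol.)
A grammar is LL(1) if for each non-terminal N with multiple productions, the predict sets of those productions are pairwise disjoint, where PREDICT(N → α) = (FIRST(α) \ {ε}) ∪ (FOLLOW(N) if α ⇒* ε).

Relevant sets:
  FIRST(B) = { 'g' }
  FIRST(Y) = { 'd', 'g', ε }
  FOLLOW(Y) = { ',' }

For Y:
  PREDICT(Y → ε) = { ',' }
  PREDICT(Y → d) = { 'd' }
  PREDICT(Y → B F) = { 'g' }
For F:
  PREDICT(F → Y ',') = { ',', 'd', 'g' }
  PREDICT(F → y) = { 'y' }
T, B have a single production, so nothing to check there.

All predict sets are disjoint. The grammar IS LL(1).

Answer: Yes, the grammar is LL(1).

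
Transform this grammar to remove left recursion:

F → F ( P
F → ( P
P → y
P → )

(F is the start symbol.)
F → ( P F'
F' → ( P F'
F' → ε
P → y
P → )

F is directly left-recursive. The standard transformation for
  A → A α₁ | ... | A α_m | β₁ | ... | β_n
is
  A  → β₁ A' | ... | β_n A'
  A' → α₁ A' | ... | α_m A' | ε

F → ( P becomes F → ( P F'
F → F ( P becomes F' → ( P F'
Add F' → ε

Productions for other non-terminals are unchanged:
  P → y
  P → )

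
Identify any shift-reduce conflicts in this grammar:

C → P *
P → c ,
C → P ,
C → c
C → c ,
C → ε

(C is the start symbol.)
A shift-reduce conflict occurs when an LR(0) state has both:
  - a complete (reduce) item [A → α .] (dot at the end), and
  - a shift item [B → β . c γ] (dot before a terminal).

Augment with C' → C and build the canonical LR(0) collection (I0 = CLOSURE({[C' → . C]}), then GOTO on every symbol after a dot until no new states appear). It has 7 states:
  I0: { [C → . P *], [C → . P ,], [C → . c ,], [C → . c], [C → .], [C' → . C], [P → . c ,] }  — shift, reduce
  I1: { [C' → C .] }  — accept
  I2: { [C → P . *], [C → P . ,] }  — shift
  I3: { [C → c . ,], [C → c .], [P → c . ,] }  — shift, reduce
  I4: { [C → c , .], [P → c , .] }  — 2 reduces
  I5: { [C → P * .] }  — reduce
  I6: { [C → P , .] }  — reduce

I0 contains reduce item [C → .] and shift items [C → . c], [C → . c ,], [P → . c ,] — shift-reduce conflict.
I3 contains reduce item [C → c .] and shift items [C → c . ,], [P → c . ,] — shift-reduce conflict.

Answer: Yes — I0: [C → .] vs [C → . c]; I3: [C → c .] vs [C → c . ,]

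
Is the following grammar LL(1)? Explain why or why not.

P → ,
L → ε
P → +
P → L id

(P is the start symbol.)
Yes, the grammar is LL(1).

Relevant sets:
  FIRST(L) = { ε }

For P:
  PREDICT(P → ',') = { ',' }
  PREDICT(P → '+') = { '+' }
  PREDICT(P → L id) = { 'id' }
L has a single production, so nothing to check there.

All predict sets are disjoint. The grammar IS LL(1).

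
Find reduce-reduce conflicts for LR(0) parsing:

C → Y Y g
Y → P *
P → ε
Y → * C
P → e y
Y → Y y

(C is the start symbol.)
No reduce-reduce conflicts

A reduce-reduce conflict occurs when an LR(0) state has two complete items [A → α .] and [B → β .] — both call for a reduction, and with no lookahead the parser cannot choose between them.

Augment with C' → C and build the canonical LR(0) collection (I0 = CLOSURE({[C' → . C]}), then GOTO on every symbol after a dot until no new states appear). It has 12 states:
  I0: { [C → . Y Y g], [C' → . C], [P → . e y], [P → .], [Y → . * C], [Y → . P *], [Y → . Y y] }  — shift, reduce
  I1: { [C → . Y Y g], [P → . e y], [P → .], [Y → * . C], [Y → . * C], [Y → . P *], [Y → . Y y] }  — shift, reduce
  I2: { [C' → C .] }  — accept
  I3: { [Y → P . *] }  — shift
  I4: { [C → Y . Y g], [P → . e y], [P → .], [Y → . * C], [Y → . P *], [Y → . Y y], [Y → Y . y] }  — shift, reduce
  I5: { [P → e . y] }  — shift
  I6: { [P → e y .] }  — reduce
  I7: { [C → Y Y . g], [Y → Y . y] }  — shift
  I8: { [Y → Y y .] }  — reduce
  I9: { [C → Y Y g .] }  — reduce
  I10: { [Y → P * .] }  — reduce
  I11: { [Y → * C .] }  — reduce

No state contains more than one complete item.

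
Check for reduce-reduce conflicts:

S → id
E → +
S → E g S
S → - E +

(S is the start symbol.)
No reduce-reduce conflicts

Augment with S' → S and build the canonical LR(0) collection (I0 = CLOSURE({[S' → . S]}), then GOTO on every symbol after a dot until no new states appear). It has 10 states:
  I0: { [E → . +], [S → . - E +], [S → . E g S], [S → . id], [S' → . S] }  — shift
  I1: { [E → + .] }  — reduce
  I2: { [E → . +], [S → - . E +] }  — shift
  I3: { [S → E . g S] }  — shift
  I4: { [S' → S .] }  — accept
  I5: { [S → id .] }  — reduce
  I6: { [E → . +], [S → . - E +], [S → . E g S], [S → . id], [S → E g . S] }  — shift
  I7: { [S → E g S .] }  — reduce
  I8: { [S → - E . +] }  — shift
  I9: { [S → - E + .] }  — reduce

No state contains more than one complete item.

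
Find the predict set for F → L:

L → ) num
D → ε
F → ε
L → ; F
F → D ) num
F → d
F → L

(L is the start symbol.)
{ ')', ';' }

PREDICT(F → L) = (FIRST(RHS) \ {ε}) ∪ (FOLLOW(F) if ε ∈ FIRST(RHS), i.e. RHS ⇒* ε)
FIRST(L) = { ')', ';' }
FIRST(L) = { ')', ';' }
ε ∉ FIRST(L), so FOLLOW(F) is not added.
PREDICT(F → L) = { ')', ';' }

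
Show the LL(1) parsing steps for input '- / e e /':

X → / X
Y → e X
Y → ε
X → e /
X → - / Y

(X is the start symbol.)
LL(1) parsing maintains a stack (initially the start symbol over $) and the input. At each step: if the stack top is a terminal, match it against the current input token; if it is a non-terminal N, replace it with the RHS of M[N, lookahead] (the unique production whose predict set contains the lookahead).

Stack is shown with the top on the left.

Stack    Input        Action
----------------------------
X $      - / e e / $  output X → - / Y
- / Y $  - / e e / $  match '-'
/ Y $    / e e / $    match '/'
Y $      e e / $      output Y → e X
e X $    e e / $      match 'e'
X $      e / $        output X → e /
e / $    e / $        match 'e'
/ $      / $          match '/'
$        $            accept

The string is accepted.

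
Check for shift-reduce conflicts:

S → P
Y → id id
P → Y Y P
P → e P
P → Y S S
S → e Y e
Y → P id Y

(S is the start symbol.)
A shift-reduce conflict occurs when an LR(0) state has both:
  - a complete (reduce) item [A → α .] (dot at the end), and
  - a shift item [B → β . c γ] (dot before a terminal).

Augment with S' → S and build the canonical LR(0) collection (I0 = CLOSURE({[S' → . S]}), then GOTO on every symbol after a dot until no new states appear). It has 18 states:
  I0: { [P → . Y S S], [P → . Y Y P], [P → . e P], [S → . P], [S → . e Y e], [S' → . S], [Y → . P id Y], [Y → . id id] }  — shift
  I1: { [S → P .], [Y → P . id Y] }  — shift, reduce
  I2: { [S' → S .] }  — accept
  I3: { [P → . Y S S], [P → . Y Y P], [P → . e P], [P → Y . S S], [P → Y . Y P], [S → . P], [S → . e Y e], [Y → . P id Y], [Y → . id id] }  — shift
  I4: { [P → . Y S S], [P → . Y Y P], [P → . e P], [P → e . P], [S → e . Y e], [Y → . P id Y], [Y → . id id] }  — shift
  I5: { [Y → id . id] }  — shift
  I6: { [Y → id id .] }  — reduce
  I7: { [P → e P .], [Y → P . id Y] }  — shift, reduce
  I8: { [P → . Y S S], [P → . Y Y P], [P → . e P], [P → Y . S S], [P → Y . Y P], [S → . P], [S → . e Y e], [S → e Y . e], [Y → . P id Y], [Y → . id id] }  — shift
  I9: { [P → . Y S S], [P → . Y Y P], [P → . e P], [P → e . P], [Y → . P id Y], [Y → . id id] }  — shift
  I10: { [P → . Y S S], [P → . Y Y P], [P → . e P], [P → Y S . S], [S → . P], [S → . e Y e], [Y → . P id Y], [Y → . id id] }  — shift
  I11: { [P → . Y S S], [P → . Y Y P], [P → . e P], [P → Y . S S], [P → Y . Y P], [P → Y Y . P], [S → . P], [S → . e Y e], [Y → . P id Y], [Y → . id id] }  — shift
  I12: { [P → . Y S S], [P → . Y Y P], [P → . e P], [P → e . P], [S → e . Y e], [S → e Y e .], [Y → . P id Y], [Y → . id id] }  — shift, reduce
  I13: { [P → Y Y P .], [S → P .], [Y → P . id Y] }  — shift, 2 reduces
  I14: { [P → . Y S S], [P → . Y Y P], [P → . e P], [Y → . P id Y], [Y → . id id], [Y → P id . Y] }  — shift
  I15: { [Y → P . id Y] }  — shift
  I16: { [P → . Y S S], [P → . Y Y P], [P → . e P], [P → Y . S S], [P → Y . Y P], [S → . P], [S → . e Y e], [Y → . P id Y], [Y → . id id], [Y → P id Y .] }  — shift, reduce
  I17: { [P → Y S S .] }  — reduce

I1 contains reduce item [S → P .] and shift item [Y → P . id Y] — shift-reduce conflict.
I7 contains reduce item [P → e P .] and shift item [Y → P . id Y] — shift-reduce conflict.
I12 contains reduce item [S → e Y e .] and shift items [P → . e P], [Y → . id id] — shift-reduce conflict.
I13 contains reduce items [P → Y Y P .], [S → P .] and shift item [Y → P . id Y] — shift-reduce conflict.
I16 contains reduce item [Y → P id Y .] and shift items [P → . e P], [S → . e Y e], [Y → . id id] — shift-reduce conflict.

Answer: Yes — I1: [S → P .] vs [Y → P . id Y]; I7: [P → e P .] vs [Y → P . id Y]; I12: [S → e Y e .] vs [P → . e P]; I13: [P → Y Y P .] vs [Y → P . id Y]; I16: [Y → P id Y .] vs [P → . e P]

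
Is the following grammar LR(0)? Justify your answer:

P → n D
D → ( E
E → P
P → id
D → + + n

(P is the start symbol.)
Yes, the grammar is LR(0)

A grammar is LR(0) if no state in the canonical LR(0) collection has:
  - both a shift item (dot before a terminal) and a complete item (shift-reduce conflict), or
  - two or more complete items (reduce-reduce conflict; the accept item [P' → P .] counts as a complete item here).

Augment with P' → P and build the canonical LR(0) collection (I0 = CLOSURE({[P' → . P]}), then GOTO on every symbol after a dot until no new states appear). It has 11 states:
  I0: { [P → . id], [P → . n D], [P' → . P] }  — shift
  I1: { [P' → P .] }  — accept
  I2: { [P → id .] }  — reduce
  I3: { [D → . ( E], [D → . + + n], [P → n . D] }  — shift
  I4: { [D → ( . E], [E → . P], [P → . id], [P → . n D] }  — shift
  I5: { [D → + . + n] }  — shift
  I6: { [P → n D .] }  — reduce
  I7: { [D → + + . n] }  — shift
  I8: { [D → + + n .] }  — reduce
  I9: { [D → ( E .] }  — reduce
  I10: { [E → P .] }  — reduce

Every state is either a pure shift/goto state or contains exactly one complete item and nothing to shift — no conflicts. The grammar is LR(0).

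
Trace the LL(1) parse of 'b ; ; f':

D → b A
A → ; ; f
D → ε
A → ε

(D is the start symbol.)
LL(1) parsing maintains a stack (initially the start symbol over $) and the input. At each step: if the stack top is a terminal, match it against the current input token; if it is a non-terminal N, replace it with the RHS of M[N, lookahead] (the unique production whose predict set contains the lookahead).

Stack is shown with the top on the left.

Stack    Input      Action
--------------------------
D $      b ; ; f $  output D → b A
b A $    b ; ; f $  match 'b'
A $      ; ; f $    output A → ; ; f
; ; f $  ; ; f $    match ';'
; f $    ; f $      match ';'
f $      f $        match 'f'
$        $          accept

The string is accepted.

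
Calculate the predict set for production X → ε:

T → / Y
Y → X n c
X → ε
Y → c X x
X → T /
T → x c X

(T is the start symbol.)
PREDICT(X → ε) = (FIRST(RHS) \ {ε}) ∪ (FOLLOW(X) if ε ∈ FIRST(RHS), i.e. RHS ⇒* ε)
The right-hand side is ε (FIRST(ε) = { ε }), so the predict set is FOLLOW(X) = { $, '/', 'n', 'x' }
PREDICT(X → ε) = { $, '/', 'n', 'x' }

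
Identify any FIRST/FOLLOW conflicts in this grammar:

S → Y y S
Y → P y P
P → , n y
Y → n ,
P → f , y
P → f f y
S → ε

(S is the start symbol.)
No FIRST/FOLLOW conflicts.

A FIRST/FOLLOW conflict occurs when a non-terminal N has a nullable alternative N → β (β ⇒* ε) and another alternative N → α with FIRST(α) ∩ FOLLOW(N) ≠ ∅: on such a lookahead the parser cannot decide between expanding α and letting N vanish via β.

Nullable non-terminals: S.
FIRST sets used below: FIRST(Y) = { ',', 'f', 'n' }

S: nullable alternative(s) S → ε; FOLLOW(S) = { $ }
  S → Y y S: FIRST \ {ε} = { ',', 'f', 'n' } — disjoint from FOLLOW(S)
  S → ε: FIRST \ {ε} = { } — this is the only nullable alternative, skip

P, Y have no nullable alternative, so no FIRST/FOLLOW check is needed there.

No FIRST/FOLLOW conflicts found.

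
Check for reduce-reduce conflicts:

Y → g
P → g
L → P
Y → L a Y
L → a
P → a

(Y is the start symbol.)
A reduce-reduce conflict occurs when an LR(0) state has two complete items [A → α .] and [B → β .] — both call for a reduction, and with no lookahead the parser cannot choose between them.

Augment with Y' → Y and build the canonical LR(0) collection (I0 = CLOSURE({[Y' → . Y]}), then GOTO on every symbol after a dot until no new states appear). It has 8 states:
  I0: { [L → . P], [L → . a], [P → . a], [P → . g], [Y → . L a Y], [Y → . g], [Y' → . Y] }  — shift
  I1: { [Y → L . a Y] }  — shift
  I2: { [L → P .] }  — reduce
  I3: { [Y' → Y .] }  — accept
  I4: { [L → a .], [P → a .] }  — 2 reduces
  I5: { [P → g .], [Y → g .] }  — 2 reduces
  I6: { [L → . P], [L → . a], [P → . a], [P → . g], [Y → . L a Y], [Y → . g], [Y → L a . Y] }  — shift
  I7: { [Y → L a Y .] }  — reduce

I4 contains complete items [L → a .], [P → a .] — reduce-reduce conflict.
I5 contains complete items [P → g .], [Y → g .] — reduce-reduce conflict.

Answer: Yes — I4: [L → a .] vs [P → a .]; I5: [P → g .] vs [Y → g .]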